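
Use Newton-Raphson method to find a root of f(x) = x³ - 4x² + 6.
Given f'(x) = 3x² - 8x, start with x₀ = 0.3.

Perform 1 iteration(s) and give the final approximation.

f(x) = x³ - 4x² + 6
f'(x) = 3x² - 8x
x₀ = 0.3

Newton-Raphson formula: x_{n+1} = x_n - f(x_n)/f'(x_n)

Iteration 1:
  f(0.300000) = 5.667000
  f'(0.300000) = -2.130000
  x_1 = 0.300000 - 5.667000/(-2.130000) = 2.960563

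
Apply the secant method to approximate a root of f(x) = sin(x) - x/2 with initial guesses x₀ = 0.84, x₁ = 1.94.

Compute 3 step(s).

f(x) = sin(x) - x/2
x₀ = 0.84, x₁ = 1.94

Secant formula: x_{n+1} = x_n - f(x_n)(x_n - x_{n-1})/(f(x_n) - f(x_{n-1}))

Iteration 1:
  f(0.840000) = 0.324643
  f(1.940000) = -0.037385
  x_2 = 1.940000 - (-0.037385)×(1.940000 - 0.840000)/(-0.037385 - 0.324643)
       = 1.826408
Iteration 2:
  f(1.940000) = -0.037385
  f(1.826408) = 0.054305
  x_3 = 1.826408 - 0.054305×(1.826408 - 1.940000)/(0.054305 - (-0.037385))
       = 1.893685
Iteration 3:
  f(1.826408) = 0.054305
  f(1.893685) = 0.001480
  x_4 = 1.893685 - 0.001480×(1.893685 - 1.826408)/(0.001480 - 0.054305)
       = 1.895570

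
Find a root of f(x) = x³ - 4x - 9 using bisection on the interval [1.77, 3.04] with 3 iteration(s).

f(x) = x³ - 4x - 9
Initial interval: [1.77, 3.04]

Iteration 1:
  c_1 = (1.770000 + 3.040000)/2 = 2.405000
  f(c_1) = f(2.405000) = -4.709420
  f(a) × f(c) ≥ 0, new interval: [2.405000, 3.040000]
Iteration 2:
  c_2 = (2.405000 + 3.040000)/2 = 2.722500
  f(c_2) = f(2.722500) = 0.289187
  f(a) × f(c) < 0, new interval: [2.405000, 2.722500]
Iteration 3:
  c_3 = (2.405000 + 2.722500)/2 = 2.563750
  f(c_3) = f(2.563750) = -2.403948
  f(a) × f(c) ≥ 0, new interval: [2.563750, 2.722500]

After 3 iteration(s), the approximation is c_3 = 2.563750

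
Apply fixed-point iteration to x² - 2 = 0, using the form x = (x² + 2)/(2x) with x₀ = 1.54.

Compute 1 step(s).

Equation: x² - 2 = 0
Fixed-point form: x = (x² + 2)/(2x)
x₀ = 1.54

x_1 = g(1.540000) = 1.419351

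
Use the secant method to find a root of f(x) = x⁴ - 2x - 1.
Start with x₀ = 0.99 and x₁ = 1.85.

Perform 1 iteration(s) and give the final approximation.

f(x) = x⁴ - 2x - 1
x₀ = 0.99, x₁ = 1.85

Secant formula: x_{n+1} = x_n - f(x_n)(x_n - x_{n-1})/(f(x_n) - f(x_{n-1}))

Iteration 1:
  f(0.990000) = -2.019404
  f(1.850000) = 7.013506
  x_2 = 1.850000 - 7.013506×(1.850000 - 0.990000)/(7.013506 - (-2.019404))
       = 1.182262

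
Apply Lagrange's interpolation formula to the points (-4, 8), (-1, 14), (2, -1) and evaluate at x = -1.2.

Lagrange interpolation formula:
P(x) = Σ yᵢ × Lᵢ(x)
where Lᵢ(x) = Π_{j≠i} (x - xⱼ)/(xᵢ - xⱼ)

L_0(-1.2) = (-1.2 - (-1))/(-4 - (-1)) × (-1.2 - 2)/(-4 - 2) = 0.035556
L_1(-1.2) = (-1.2 - (-4))/(-1 - (-4)) × (-1.2 - 2)/(-1 - 2) = 0.995556
L_2(-1.2) = (-1.2 - (-4))/(2 - (-4)) × (-1.2 - (-1))/(2 - (-1)) = -0.031111

P(-1.2) = 8×L_0(-1.2) + 14×L_1(-1.2) + (-1)×L_2(-1.2)
P(-1.2) = 14.253333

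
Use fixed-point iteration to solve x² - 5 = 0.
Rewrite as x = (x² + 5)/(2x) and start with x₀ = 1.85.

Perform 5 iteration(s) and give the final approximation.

Equation: x² - 5 = 0
Fixed-point form: x = (x² + 5)/(2x)
x₀ = 1.85

x_1 = g(1.850000) = 2.276351
x_2 = g(2.276351) = 2.236424
x_3 = g(2.236424) = 2.236068
x_4 = g(2.236068) = 2.236068
x_5 = g(2.236068) = 2.236068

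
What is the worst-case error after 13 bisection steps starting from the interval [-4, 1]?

Bisection error bound: |error| ≤ (b-a)/2^n
|error| ≤ (1 - (-4))/2^13 = 5/2^13
|error| ≤ 0.0006103516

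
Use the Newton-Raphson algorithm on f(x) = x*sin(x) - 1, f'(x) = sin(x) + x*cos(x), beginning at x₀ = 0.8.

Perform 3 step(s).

f(x) = x*sin(x) - 1
f'(x) = sin(x) + x*cos(x)
x₀ = 0.8

Newton-Raphson formula: x_{n+1} = x_n - f(x_n)/f'(x_n)

Iteration 1:
  f(0.800000) = -0.426115
  f'(0.800000) = 1.274721
  x_1 = 0.800000 - (-0.426115)/1.274721 = 1.134281
Iteration 2:
  f(1.134281) = 0.027920
  f'(1.134281) = 1.385786
  x_2 = 1.134281 - 0.027920/1.385786 = 1.114134
Iteration 3:
  f(1.114134) = -0.000033
  f'(1.114134) = 1.388812
  x_3 = 1.114134 - (-0.000033)/1.388812 = 1.114157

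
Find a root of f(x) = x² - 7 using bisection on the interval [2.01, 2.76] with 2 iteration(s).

f(x) = x² - 7
Initial interval: [2.01, 2.76]

Iteration 1:
  c_1 = (2.010000 + 2.760000)/2 = 2.385000
  f(c_1) = f(2.385000) = -1.311775
  f(a) × f(c) ≥ 0, new interval: [2.385000, 2.760000]
Iteration 2:
  c_2 = (2.385000 + 2.760000)/2 = 2.572500
  f(c_2) = f(2.572500) = -0.382244
  f(a) × f(c) ≥ 0, new interval: [2.572500, 2.760000]

After 2 iteration(s), the approximation is c_2 = 2.572500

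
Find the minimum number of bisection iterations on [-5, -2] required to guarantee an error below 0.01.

We need (b-a)/2^n ≤ 0.01
(-2 - (-5))/2^n ≤ 0.01
3/2^n ≤ 0.01
2^n ≥ 300
n ≥ log₂(300) = 8.23
n ≥ 9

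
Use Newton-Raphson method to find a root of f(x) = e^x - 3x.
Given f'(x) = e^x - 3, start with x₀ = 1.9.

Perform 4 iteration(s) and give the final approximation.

f(x) = e^x - 3x
f'(x) = e^x - 3
x₀ = 1.9

Newton-Raphson formula: x_{n+1} = x_n - f(x_n)/f'(x_n)

Iteration 1:
  f(1.900000) = 0.985894
  f'(1.900000) = 3.685894
  x_1 = 1.900000 - 0.985894/3.685894 = 1.632522
Iteration 2:
  f(1.632522) = 0.219198
  f'(1.632522) = 2.116765
  x_2 = 1.632522 - 0.219198/2.116765 = 1.528969
Iteration 3:
  f(1.528969) = 0.026511
  f'(1.528969) = 1.613419
  x_3 = 1.528969 - 0.026511/1.613419 = 1.512537
Iteration 4:
  f(1.512537) = 0.000619
  f'(1.512537) = 1.538232
  x_4 = 1.512537 - 0.000619/1.538232 = 1.512135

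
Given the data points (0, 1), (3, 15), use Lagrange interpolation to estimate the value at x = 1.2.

Lagrange interpolation formula:
P(x) = Σ yᵢ × Lᵢ(x)
where Lᵢ(x) = Π_{j≠i} (x - xⱼ)/(xᵢ - xⱼ)

L_0(1.2) = (1.2 - 3)/(0 - 3) = 0.600000
L_1(1.2) = (1.2 - 0)/(3 - 0) = 0.400000

P(1.2) = 1×L_0(1.2) + 15×L_1(1.2)
P(1.2) = 6.600000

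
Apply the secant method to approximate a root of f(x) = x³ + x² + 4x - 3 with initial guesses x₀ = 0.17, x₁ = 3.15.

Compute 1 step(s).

f(x) = x³ + x² + 4x - 3
x₀ = 0.17, x₁ = 3.15

Secant formula: x_{n+1} = x_n - f(x_n)(x_n - x_{n-1})/(f(x_n) - f(x_{n-1}))

Iteration 1:
  f(0.170000) = -2.286187
  f(3.150000) = 50.778375
  x_2 = 3.150000 - 50.778375×(3.150000 - 0.170000)/(50.778375 - (-2.286187))
       = 0.298388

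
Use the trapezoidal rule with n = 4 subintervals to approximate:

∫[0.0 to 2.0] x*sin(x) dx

f(x) = x*sin(x)
a = 0.0, b = 2.0, n = 4
h = (b - a)/n = 0.500000

Trapezoidal rule: (h/2)[f(x₀) + 2f(x₁) + 2f(x₂) + ... + f(xₙ)]

x_0 = 0.0000, f(x_0) = 0.000000, coefficient = 1
x_1 = 0.5000, f(x_1) = 0.239713, coefficient = 2
x_2 = 1.0000, f(x_2) = 0.841471, coefficient = 2
x_3 = 1.5000, f(x_3) = 1.496242, coefficient = 2
x_4 = 2.0000, f(x_4) = 1.818595, coefficient = 1

I ≈ (0.500000/2) × 6.973447 = 1.743362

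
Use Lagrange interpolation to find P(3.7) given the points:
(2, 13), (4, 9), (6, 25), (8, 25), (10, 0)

Lagrange interpolation formula:
P(x) = Σ yᵢ × Lᵢ(x)
where Lᵢ(x) = Π_{j≠i} (x - xⱼ)/(xᵢ - xⱼ)

L_0(3.7) = (3.7 - 4)/(2 - 4) × (3.7 - 6)/(2 - 6) × (3.7 - 8)/(2 - 8) × (3.7 - 10)/(2 - 10) = 0.048677
L_1(3.7) = (3.7 - 2)/(4 - 2) × (3.7 - 6)/(4 - 6) × (3.7 - 8)/(4 - 8) × (3.7 - 10)/(4 - 10) = 1.103353
L_2(3.7) = (3.7 - 2)/(6 - 2) × (3.7 - 4)/(6 - 4) × (3.7 - 8)/(6 - 8) × (3.7 - 10)/(6 - 10) = -0.215873
L_3(3.7) = (3.7 - 2)/(8 - 2) × (3.7 - 4)/(8 - 4) × (3.7 - 6)/(8 - 6) × (3.7 - 10)/(8 - 10) = 0.076978
L_4(3.7) = (3.7 - 2)/(10 - 2) × (3.7 - 4)/(10 - 4) × (3.7 - 6)/(10 - 6) × (3.7 - 8)/(10 - 8) = -0.013135

P(3.7) = 13×L_0(3.7) + 9×L_1(3.7) + 25×L_2(3.7) + 25×L_3(3.7) + 0×L_4(3.7)
P(3.7) = 7.090601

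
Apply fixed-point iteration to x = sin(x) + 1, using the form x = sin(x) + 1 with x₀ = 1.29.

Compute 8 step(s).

Equation: x = sin(x) + 1
Fixed-point form: x = sin(x) + 1
x₀ = 1.29

x_1 = g(1.290000) = 1.960835
x_2 = g(1.960835) = 1.924894
x_3 = g(1.924894) = 1.937960
x_4 = g(1.937960) = 1.933349
x_5 = g(1.933349) = 1.934994
x_6 = g(1.934994) = 1.934410
x_7 = g(1.934410) = 1.934618
x_8 = g(1.934618) = 1.934544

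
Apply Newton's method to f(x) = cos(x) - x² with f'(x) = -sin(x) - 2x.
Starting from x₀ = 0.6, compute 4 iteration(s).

f(x) = cos(x) - x²
f'(x) = -sin(x) - 2x
x₀ = 0.6

Newton-Raphson formula: x_{n+1} = x_n - f(x_n)/f'(x_n)

Iteration 1:
  f(0.600000) = 0.465336
  f'(0.600000) = -1.764642
  x_1 = 0.600000 - 0.465336/(-1.764642) = 0.863700
Iteration 2:
  f(0.863700) = -0.096348
  f'(0.863700) = -2.487650
  x_2 = 0.863700 - (-0.096348)/(-2.487650) = 0.824969
Iteration 3:
  f(0.824969) = -0.001995
  f'(0.824969) = -2.384465
  x_3 = 0.824969 - (-0.001995)/(-2.384465) = 0.824133
Iteration 4:
  f(0.824133) = -0.000001
  f'(0.824133) = -2.382224
  x_4 = 0.824133 - (-0.000001)/(-2.382224) = 0.824132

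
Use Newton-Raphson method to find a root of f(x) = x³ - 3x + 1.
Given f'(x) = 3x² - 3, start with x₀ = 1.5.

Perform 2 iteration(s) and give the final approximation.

f(x) = x³ - 3x + 1
f'(x) = 3x² - 3
x₀ = 1.5

Newton-Raphson formula: x_{n+1} = x_n - f(x_n)/f'(x_n)

Iteration 1:
  f(1.500000) = -0.125000
  f'(1.500000) = 3.750000
  x_1 = 1.500000 - (-0.125000)/3.750000 = 1.533333
Iteration 2:
  f(1.533333) = 0.005037
  f'(1.533333) = 4.053333
  x_2 = 1.533333 - 0.005037/4.053333 = 1.532091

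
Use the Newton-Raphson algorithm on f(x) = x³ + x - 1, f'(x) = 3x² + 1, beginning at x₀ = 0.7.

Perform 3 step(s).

f(x) = x³ + x - 1
f'(x) = 3x² + 1
x₀ = 0.7

Newton-Raphson formula: x_{n+1} = x_n - f(x_n)/f'(x_n)

Iteration 1:
  f(0.700000) = 0.043000
  f'(0.700000) = 2.470000
  x_1 = 0.700000 - 0.043000/2.470000 = 0.682591
Iteration 2:
  f(0.682591) = 0.000631
  f'(0.682591) = 2.397792
  x_2 = 0.682591 - 0.000631/2.397792 = 0.682328
Iteration 3:
  f(0.682328) = 0.000000
  f'(0.682328) = 2.396714
  x_3 = 0.682328 - 0.000000/2.396714 = 0.682328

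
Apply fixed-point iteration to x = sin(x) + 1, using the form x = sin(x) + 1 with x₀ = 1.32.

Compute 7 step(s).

Equation: x = sin(x) + 1
Fixed-point form: x = sin(x) + 1
x₀ = 1.32

x_1 = g(1.320000) = 1.968715
x_2 = g(1.968715) = 1.921869
x_3 = g(1.921869) = 1.939004
x_4 = g(1.939004) = 1.932974
x_5 = g(1.932974) = 1.935127
x_6 = g(1.935127) = 1.934362
x_7 = g(1.934362) = 1.934635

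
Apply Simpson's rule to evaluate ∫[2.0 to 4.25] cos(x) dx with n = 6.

f(x) = cos(x)
a = 2.0, b = 4.25, n = 6
h = (b - a)/n = 0.375000

Simpson's rule: (h/3)[f(x₀) + 4f(x₁) + 2f(x₂) + ... + f(xₙ)]

x_0 = 2.0000, f(x_0) = -0.416147, coefficient = 1
x_1 = 2.3750, f(x_1) = -0.720278, coefficient = 4
x_2 = 2.7500, f(x_2) = -0.924302, coefficient = 2
x_3 = 3.1250, f(x_3) = -0.999862, coefficient = 4
x_4 = 3.5000, f(x_4) = -0.936457, coefficient = 2
x_5 = 3.8750, f(x_5) = -0.742898, coefficient = 4
x_6 = 4.2500, f(x_6) = -0.446087, coefficient = 1

I ≈ (0.375000/3) × -14.435907 = -1.804488
Exact value: -1.804287
Error: 0.000202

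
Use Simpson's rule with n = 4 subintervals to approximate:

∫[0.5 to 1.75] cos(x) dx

f(x) = cos(x)
a = 0.5, b = 1.75, n = 4
h = (b - a)/n = 0.312500

Simpson's rule: (h/3)[f(x₀) + 4f(x₁) + 2f(x₂) + ... + f(xₙ)]

x_0 = 0.5000, f(x_0) = 0.877583, coefficient = 1
x_1 = 0.8125, f(x_1) = 0.687686, coefficient = 4
x_2 = 1.1250, f(x_2) = 0.431177, coefficient = 2
x_3 = 1.4375, f(x_3) = 0.132902, coefficient = 4
x_4 = 1.7500, f(x_4) = -0.178246, coefficient = 1

I ≈ (0.312500/3) × 4.844040 = 0.504587
Exact value: 0.504560
Error: 0.000027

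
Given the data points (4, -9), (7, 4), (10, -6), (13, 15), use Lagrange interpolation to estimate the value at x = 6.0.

Lagrange interpolation formula:
P(x) = Σ yᵢ × Lᵢ(x)
where Lᵢ(x) = Π_{j≠i} (x - xⱼ)/(xᵢ - xⱼ)

L_0(6.0) = (6.0 - 7)/(4 - 7) × (6.0 - 10)/(4 - 10) × (6.0 - 13)/(4 - 13) = 0.172840
L_1(6.0) = (6.0 - 4)/(7 - 4) × (6.0 - 10)/(7 - 10) × (6.0 - 13)/(7 - 13) = 1.037037
L_2(6.0) = (6.0 - 4)/(10 - 4) × (6.0 - 7)/(10 - 7) × (6.0 - 13)/(10 - 13) = -0.259259
L_3(6.0) = (6.0 - 4)/(13 - 4) × (6.0 - 7)/(13 - 7) × (6.0 - 10)/(13 - 10) = 0.049383

P(6.0) = (-9)×L_0(6.0) + 4×L_1(6.0) + (-6)×L_2(6.0) + 15×L_3(6.0)
P(6.0) = 4.888889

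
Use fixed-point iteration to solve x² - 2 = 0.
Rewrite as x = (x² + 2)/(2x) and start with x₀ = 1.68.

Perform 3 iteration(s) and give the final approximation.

Equation: x² - 2 = 0
Fixed-point form: x = (x² + 2)/(2x)
x₀ = 1.68

x_1 = g(1.680000) = 1.435238
x_2 = g(1.435238) = 1.414368
x_3 = g(1.414368) = 1.414214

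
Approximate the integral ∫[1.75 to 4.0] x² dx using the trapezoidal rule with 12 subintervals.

f(x) = x²
a = 1.75, b = 4.0, n = 12
h = (b - a)/n = 0.187500

Trapezoidal rule: (h/2)[f(x₀) + 2f(x₁) + 2f(x₂) + ... + f(xₙ)]

x_0 = 1.7500, f(x_0) = 3.062500, coefficient = 1
x_1 = 1.9375, f(x_1) = 3.753906, coefficient = 2
x_2 = 2.1250, f(x_2) = 4.515625, coefficient = 2
x_3 = 2.3125, f(x_3) = 5.347656, coefficient = 2
x_4 = 2.5000, f(x_4) = 6.250000, coefficient = 2
x_5 = 2.6875, f(x_5) = 7.222656, coefficient = 2
x_6 = 2.8750, f(x_6) = 8.265625, coefficient = 2
x_7 = 3.0625, f(x_7) = 9.378906, coefficient = 2
x_8 = 3.2500, f(x_8) = 10.562500, coefficient = 2
x_9 = 3.4375, f(x_9) = 11.816406, coefficient = 2
x_10 = 3.6250, f(x_10) = 13.140625, coefficient = 2
x_11 = 3.8125, f(x_11) = 14.535156, coefficient = 2
x_12 = 4.0000, f(x_12) = 16.000000, coefficient = 1

I ≈ (0.187500/2) × 208.640625 = 19.560059
Exact value: 19.546875
Error: 0.013184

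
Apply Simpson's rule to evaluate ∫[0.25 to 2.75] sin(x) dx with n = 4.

f(x) = sin(x)
a = 0.25, b = 2.75, n = 4
h = (b - a)/n = 0.625000

Simpson's rule: (h/3)[f(x₀) + 4f(x₁) + 2f(x₂) + ... + f(xₙ)]

x_0 = 0.2500, f(x_0) = 0.247404, coefficient = 1
x_1 = 0.8750, f(x_1) = 0.767544, coefficient = 4
x_2 = 1.5000, f(x_2) = 0.997495, coefficient = 2
x_3 = 2.1250, f(x_3) = 0.850320, coefficient = 4
x_4 = 2.7500, f(x_4) = 0.381661, coefficient = 1

I ≈ (0.625000/3) × 9.095508 = 1.894898
Exact value: 1.893215
Error: 0.001683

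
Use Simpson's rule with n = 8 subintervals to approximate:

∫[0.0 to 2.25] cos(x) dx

f(x) = cos(x)
a = 0.0, b = 2.25, n = 8
h = (b - a)/n = 0.281250

Simpson's rule: (h/3)[f(x₀) + 4f(x₁) + 2f(x₂) + ... + f(xₙ)]

x_0 = 0.0000, f(x_0) = 1.000000, coefficient = 1
x_1 = 0.2812, f(x_1) = 0.960709, coefficient = 4
x_2 = 0.5625, f(x_2) = 0.845924, coefficient = 2
x_3 = 0.8438, f(x_3) = 0.664666, coefficient = 4
x_4 = 1.1250, f(x_4) = 0.431177, coefficient = 2
x_5 = 1.4062, f(x_5) = 0.163805, coefficient = 4
x_6 = 1.6875, f(x_6) = -0.116439, coefficient = 2
x_7 = 1.9688, f(x_7) = -0.387533, coefficient = 4
x_8 = 2.2500, f(x_8) = -0.628174, coefficient = 1

I ≈ (0.281250/3) × 8.299739 = 0.778101
Exact value: 0.778073
Error: 0.000027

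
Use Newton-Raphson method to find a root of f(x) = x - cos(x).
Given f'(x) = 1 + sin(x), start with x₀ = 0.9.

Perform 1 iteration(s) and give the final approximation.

f(x) = x - cos(x)
f'(x) = 1 + sin(x)
x₀ = 0.9

Newton-Raphson formula: x_{n+1} = x_n - f(x_n)/f'(x_n)

Iteration 1:
  f(0.900000) = 0.278390
  f'(0.900000) = 1.783327
  x_1 = 0.900000 - 0.278390/1.783327 = 0.743893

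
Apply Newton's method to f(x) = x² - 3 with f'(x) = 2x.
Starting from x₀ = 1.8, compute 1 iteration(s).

f(x) = x² - 3
f'(x) = 2x
x₀ = 1.8

Newton-Raphson formula: x_{n+1} = x_n - f(x_n)/f'(x_n)

Iteration 1:
  f(1.800000) = 0.240000
  f'(1.800000) = 3.600000
  x_1 = 1.800000 - 0.240000/3.600000 = 1.733333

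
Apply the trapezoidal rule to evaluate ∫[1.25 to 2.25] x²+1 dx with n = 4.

f(x) = x²+1
a = 1.25, b = 2.25, n = 4
h = (b - a)/n = 0.250000

Trapezoidal rule: (h/2)[f(x₀) + 2f(x₁) + 2f(x₂) + ... + f(xₙ)]

x_0 = 1.2500, f(x_0) = 2.562500, coefficient = 1
x_1 = 1.5000, f(x_1) = 3.250000, coefficient = 2
x_2 = 1.7500, f(x_2) = 4.062500, coefficient = 2
x_3 = 2.0000, f(x_3) = 5.000000, coefficient = 2
x_4 = 2.2500, f(x_4) = 6.062500, coefficient = 1

I ≈ (0.250000/2) × 33.250000 = 4.156250
Exact value: 4.145833
Error: 0.010417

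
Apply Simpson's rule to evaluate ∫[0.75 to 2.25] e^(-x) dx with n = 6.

f(x) = e^(-x)
a = 0.75, b = 2.25, n = 6
h = (b - a)/n = 0.250000

Simpson's rule: (h/3)[f(x₀) + 4f(x₁) + 2f(x₂) + ... + f(xₙ)]

x_0 = 0.7500, f(x_0) = 0.472367, coefficient = 1
x_1 = 1.0000, f(x_1) = 0.367879, coefficient = 4
x_2 = 1.2500, f(x_2) = 0.286505, coefficient = 2
x_3 = 1.5000, f(x_3) = 0.223130, coefficient = 4
x_4 = 1.7500, f(x_4) = 0.173774, coefficient = 2
x_5 = 2.0000, f(x_5) = 0.135335, coefficient = 4
x_6 = 2.2500, f(x_6) = 0.105399, coefficient = 1

I ≈ (0.250000/3) × 4.403703 = 0.366975
Exact value: 0.366967
Error: 0.000008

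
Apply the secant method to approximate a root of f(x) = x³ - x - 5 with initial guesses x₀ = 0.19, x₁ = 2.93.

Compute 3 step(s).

f(x) = x³ - x - 5
x₀ = 0.19, x₁ = 2.93

Secant formula: x_{n+1} = x_n - f(x_n)(x_n - x_{n-1})/(f(x_n) - f(x_{n-1}))

Iteration 1:
  f(0.190000) = -5.183141
  f(2.930000) = 17.223757
  x_2 = 2.930000 - 17.223757×(2.930000 - 0.190000)/(17.223757 - (-5.183141))
       = 0.823814
Iteration 2:
  f(2.930000) = 17.223757
  f(0.823814) = -5.264717
  x_3 = 0.823814 - (-5.264717)×(0.823814 - 2.930000)/(-5.264717 - 17.223757)
       = 1.316888
Iteration 3:
  f(0.823814) = -5.264717
  f(1.316888) = -4.033150
  x_4 = 1.316888 - (-4.033150)×(1.316888 - 0.823814)/(-4.033150 - (-5.264717))
       = 2.931612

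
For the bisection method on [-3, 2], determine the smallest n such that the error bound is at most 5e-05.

We need (b-a)/2^n ≤ 5e-05
(2 - (-3))/2^n ≤ 5e-05
5/2^n ≤ 5e-05
2^n ≥ 100000
n ≥ log₂(100000) = 16.61
n ≥ 17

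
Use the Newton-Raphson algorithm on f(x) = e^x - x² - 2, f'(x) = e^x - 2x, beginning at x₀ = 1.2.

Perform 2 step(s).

f(x) = e^x - x² - 2
f'(x) = e^x - 2x
x₀ = 1.2

Newton-Raphson formula: x_{n+1} = x_n - f(x_n)/f'(x_n)

Iteration 1:
  f(1.200000) = -0.119883
  f'(1.200000) = 0.920117
  x_1 = 1.200000 - (-0.119883)/0.920117 = 1.330291
Iteration 2:
  f(1.330291) = 0.012470
  f'(1.330291) = 1.121562
  x_2 = 1.330291 - 0.012470/1.121562 = 1.319173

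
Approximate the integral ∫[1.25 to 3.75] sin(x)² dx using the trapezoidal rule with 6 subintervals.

f(x) = sin(x)²
a = 1.25, b = 3.75, n = 6
h = (b - a)/n = 0.416667

Trapezoidal rule: (h/2)[f(x₀) + 2f(x₁) + 2f(x₂) + ... + f(xₙ)]

x_0 = 1.2500, f(x_0) = 0.900572, coefficient = 1
x_1 = 1.6667, f(x_1) = 0.990837, coefficient = 2
x_2 = 2.0833, f(x_2) = 0.759518, coefficient = 2
x_3 = 2.5000, f(x_3) = 0.358169, coefficient = 2
x_4 = 2.9167, f(x_4) = 0.049744, coefficient = 2
x_5 = 3.3333, f(x_5) = 0.036316, coefficient = 2
x_6 = 3.7500, f(x_6) = 0.326682, coefficient = 1

I ≈ (0.416667/2) × 5.616422 = 1.170088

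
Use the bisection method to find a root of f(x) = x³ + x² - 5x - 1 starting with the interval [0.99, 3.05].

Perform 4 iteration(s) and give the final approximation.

f(x) = x³ + x² - 5x - 1
Initial interval: [0.99, 3.05]

Iteration 1:
  c_1 = (0.990000 + 3.050000)/2 = 2.020000
  f(c_1) = f(2.020000) = 1.222808
  f(a) × f(c) < 0, new interval: [0.990000, 2.020000]
Iteration 2:
  c_2 = (0.990000 + 2.020000)/2 = 1.505000
  f(c_2) = f(1.505000) = -2.851112
  f(a) × f(c) ≥ 0, new interval: [1.505000, 2.020000]
Iteration 3:
  c_3 = (1.505000 + 2.020000)/2 = 1.762500
  f(c_3) = f(1.762500) = -1.231053
  f(a) × f(c) ≥ 0, new interval: [1.762500, 2.020000]
Iteration 4:
  c_4 = (1.762500 + 2.020000)/2 = 1.891250
  f(c_4) = f(1.891250) = -0.114750
  f(a) × f(c) ≥ 0, new interval: [1.891250, 2.020000]

After 4 iteration(s), the approximation is c_4 = 1.891250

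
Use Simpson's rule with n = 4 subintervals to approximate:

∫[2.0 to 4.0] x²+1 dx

f(x) = x²+1
a = 2.0, b = 4.0, n = 4
h = (b - a)/n = 0.500000

Simpson's rule: (h/3)[f(x₀) + 4f(x₁) + 2f(x₂) + ... + f(xₙ)]

x_0 = 2.0000, f(x_0) = 5.000000, coefficient = 1
x_1 = 2.5000, f(x_1) = 7.250000, coefficient = 4
x_2 = 3.0000, f(x_2) = 10.000000, coefficient = 2
x_3 = 3.5000, f(x_3) = 13.250000, coefficient = 4
x_4 = 4.0000, f(x_4) = 17.000000, coefficient = 1

I ≈ (0.500000/3) × 124.000000 = 20.666667
Exact value: 20.666667
Error: 0.000000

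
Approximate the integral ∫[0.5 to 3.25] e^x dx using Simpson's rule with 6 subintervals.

f(x) = e^x
a = 0.5, b = 3.25, n = 6
h = (b - a)/n = 0.458333

Simpson's rule: (h/3)[f(x₀) + 4f(x₁) + 2f(x₂) + ... + f(xₙ)]

x_0 = 0.5000, f(x_0) = 1.648721, coefficient = 1
x_1 = 0.9583, f(x_1) = 2.607347, coefficient = 4
x_2 = 1.4167, f(x_2) = 4.123353, coefficient = 2
x_3 = 1.8750, f(x_3) = 6.520819, coefficient = 4
x_4 = 2.3333, f(x_4) = 10.312259, coefficient = 2
x_5 = 2.7917, f(x_5) = 16.308177, coefficient = 4
x_6 = 3.2500, f(x_6) = 25.790340, coefficient = 1

I ≈ (0.458333/3) × 158.055660 = 24.147392
Exact value: 24.141619
Error: 0.005774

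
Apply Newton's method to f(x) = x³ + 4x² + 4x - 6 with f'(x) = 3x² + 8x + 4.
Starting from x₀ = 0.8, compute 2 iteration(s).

f(x) = x³ + 4x² + 4x - 6
f'(x) = 3x² + 8x + 4
x₀ = 0.8

Newton-Raphson formula: x_{n+1} = x_n - f(x_n)/f'(x_n)

Iteration 1:
  f(0.800000) = 0.272000
  f'(0.800000) = 12.320000
  x_1 = 0.800000 - 0.272000/12.320000 = 0.777922
Iteration 2:
  f(0.777922) = 0.003109
  f'(0.777922) = 12.038865
  x_2 = 0.777922 - 0.003109/12.038865 = 0.777664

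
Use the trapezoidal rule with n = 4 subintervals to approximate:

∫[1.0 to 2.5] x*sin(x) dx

f(x) = x*sin(x)
a = 1.0, b = 2.5, n = 4
h = (b - a)/n = 0.375000

Trapezoidal rule: (h/2)[f(x₀) + 2f(x₁) + 2f(x₂) + ... + f(xₙ)]

x_0 = 1.0000, f(x_0) = 0.841471, coefficient = 1
x_1 = 1.3750, f(x_1) = 1.348728, coefficient = 2
x_2 = 1.7500, f(x_2) = 1.721975, coefficient = 2
x_3 = 2.1250, f(x_3) = 1.806930, coefficient = 2
x_4 = 2.5000, f(x_4) = 1.496180, coefficient = 1

I ≈ (0.375000/2) × 12.092917 = 2.267422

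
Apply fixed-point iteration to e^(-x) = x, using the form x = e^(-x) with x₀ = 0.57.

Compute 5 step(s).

Equation: e^(-x) = x
Fixed-point form: x = e^(-x)
x₀ = 0.57

x_1 = g(0.570000) = 0.565525
x_2 = g(0.565525) = 0.568062
x_3 = g(0.568062) = 0.566623
x_4 = g(0.566623) = 0.567439
x_5 = g(0.567439) = 0.566976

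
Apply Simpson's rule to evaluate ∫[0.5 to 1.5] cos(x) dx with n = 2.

f(x) = cos(x)
a = 0.5, b = 1.5, n = 2
h = (b - a)/n = 0.500000

Simpson's rule: (h/3)[f(x₀) + 4f(x₁) + 2f(x₂) + ... + f(xₙ)]

x_0 = 0.5000, f(x_0) = 0.877583, coefficient = 1
x_1 = 1.0000, f(x_1) = 0.540302, coefficient = 4
x_2 = 1.5000, f(x_2) = 0.070737, coefficient = 1

I ≈ (0.500000/3) × 3.109529 = 0.518255
Exact value: 0.518069
Error: 0.000185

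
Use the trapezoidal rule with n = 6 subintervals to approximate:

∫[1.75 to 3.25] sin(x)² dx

f(x) = sin(x)²
a = 1.75, b = 3.25, n = 6
h = (b - a)/n = 0.250000

Trapezoidal rule: (h/2)[f(x₀) + 2f(x₁) + 2f(x₂) + ... + f(xₙ)]

x_0 = 1.7500, f(x_0) = 0.968228, coefficient = 1
x_1 = 2.0000, f(x_1) = 0.826822, coefficient = 2
x_2 = 2.2500, f(x_2) = 0.605398, coefficient = 2
x_3 = 2.5000, f(x_3) = 0.358169, coefficient = 2
x_4 = 2.7500, f(x_4) = 0.145665, coefficient = 2
x_5 = 3.0000, f(x_5) = 0.019915, coefficient = 2
x_6 = 3.2500, f(x_6) = 0.011706, coefficient = 1

I ≈ (0.250000/2) × 4.891872 = 0.611484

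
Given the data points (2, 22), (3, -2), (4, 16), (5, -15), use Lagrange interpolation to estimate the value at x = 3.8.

Lagrange interpolation formula:
P(x) = Σ yᵢ × Lᵢ(x)
where Lᵢ(x) = Π_{j≠i} (x - xⱼ)/(xᵢ - xⱼ)

L_0(3.8) = (3.8 - 3)/(2 - 3) × (3.8 - 4)/(2 - 4) × (3.8 - 5)/(2 - 5) = -0.032000
L_1(3.8) = (3.8 - 2)/(3 - 2) × (3.8 - 4)/(3 - 4) × (3.8 - 5)/(3 - 5) = 0.216000
L_2(3.8) = (3.8 - 2)/(4 - 2) × (3.8 - 3)/(4 - 3) × (3.8 - 5)/(4 - 5) = 0.864000
L_3(3.8) = (3.8 - 2)/(5 - 2) × (3.8 - 3)/(5 - 3) × (3.8 - 4)/(5 - 4) = -0.048000

P(3.8) = 22×L_0(3.8) + (-2)×L_1(3.8) + 16×L_2(3.8) + (-15)×L_3(3.8)
P(3.8) = 13.408000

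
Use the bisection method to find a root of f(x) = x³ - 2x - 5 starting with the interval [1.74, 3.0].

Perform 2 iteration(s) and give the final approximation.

f(x) = x³ - 2x - 5
Initial interval: [1.74, 3.0]

Iteration 1:
  c_1 = (1.740000 + 3.000000)/2 = 2.370000
  f(c_1) = f(2.370000) = 3.572053
  f(a) × f(c) < 0, new interval: [1.740000, 2.370000]
Iteration 2:
  c_2 = (1.740000 + 2.370000)/2 = 2.055000
  f(c_2) = f(2.055000) = -0.431684
  f(a) × f(c) ≥ 0, new interval: [2.055000, 2.370000]

After 2 iteration(s), the approximation is c_2 = 2.055000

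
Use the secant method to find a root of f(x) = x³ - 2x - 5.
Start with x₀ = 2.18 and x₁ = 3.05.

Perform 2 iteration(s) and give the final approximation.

f(x) = x³ - 2x - 5
x₀ = 2.18, x₁ = 3.05

Secant formula: x_{n+1} = x_n - f(x_n)(x_n - x_{n-1})/(f(x_n) - f(x_{n-1}))

Iteration 1:
  f(2.180000) = 1.000232
  f(3.050000) = 17.272625
  x_2 = 3.050000 - 17.272625×(3.050000 - 2.180000)/(17.272625 - 1.000232)
       = 2.126523
Iteration 2:
  f(3.050000) = 17.272625
  f(2.126523) = 0.363302
  x_3 = 2.126523 - 0.363302×(2.126523 - 3.050000)/(0.363302 - 17.272625)
       = 2.106682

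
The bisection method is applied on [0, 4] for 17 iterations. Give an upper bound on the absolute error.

Bisection error bound: |error| ≤ (b-a)/2^n
|error| ≤ (4 - 0)/2^17 = 4/2^17
|error| ≤ 0.0000305176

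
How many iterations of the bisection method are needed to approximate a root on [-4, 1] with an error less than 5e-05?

We need (b-a)/2^n ≤ 5e-05
(1 - (-4))/2^n ≤ 5e-05
5/2^n ≤ 5e-05
2^n ≥ 100000
n ≥ log₂(100000) = 16.61
n ≥ 17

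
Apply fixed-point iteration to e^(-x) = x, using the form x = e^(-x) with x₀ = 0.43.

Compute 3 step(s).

Equation: e^(-x) = x
Fixed-point form: x = e^(-x)
x₀ = 0.43

x_1 = g(0.430000) = 0.650509
x_2 = g(0.650509) = 0.521780
x_3 = g(0.521780) = 0.593463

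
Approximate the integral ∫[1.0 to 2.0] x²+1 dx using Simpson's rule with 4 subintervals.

f(x) = x²+1
a = 1.0, b = 2.0, n = 4
h = (b - a)/n = 0.250000

Simpson's rule: (h/3)[f(x₀) + 4f(x₁) + 2f(x₂) + ... + f(xₙ)]

x_0 = 1.0000, f(x_0) = 2.000000, coefficient = 1
x_1 = 1.2500, f(x_1) = 2.562500, coefficient = 4
x_2 = 1.5000, f(x_2) = 3.250000, coefficient = 2
x_3 = 1.7500, f(x_3) = 4.062500, coefficient = 4
x_4 = 2.0000, f(x_4) = 5.000000, coefficient = 1

I ≈ (0.250000/3) × 40.000000 = 3.333333
Exact value: 3.333333
Error: 0.000000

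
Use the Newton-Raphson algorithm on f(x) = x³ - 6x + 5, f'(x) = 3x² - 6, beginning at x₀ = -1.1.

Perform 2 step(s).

f(x) = x³ - 6x + 5
f'(x) = 3x² - 6
x₀ = -1.1

Newton-Raphson formula: x_{n+1} = x_n - f(x_n)/f'(x_n)

Iteration 1:
  f(-1.100000) = 10.269000
  f'(-1.100000) = -2.370000
  x_1 = -1.100000 - 10.269000/(-2.370000) = 3.232911
Iteration 2:
  f(3.232911) = 19.392004
  f'(3.232911) = 25.355148
  x_2 = 3.232911 - 19.392004/25.355148 = 2.468096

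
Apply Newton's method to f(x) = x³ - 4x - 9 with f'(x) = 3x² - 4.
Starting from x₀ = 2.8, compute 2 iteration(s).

f(x) = x³ - 4x - 9
f'(x) = 3x² - 4
x₀ = 2.8

Newton-Raphson formula: x_{n+1} = x_n - f(x_n)/f'(x_n)

Iteration 1:
  f(2.800000) = 1.752000
  f'(2.800000) = 19.520000
  x_1 = 2.800000 - 1.752000/19.520000 = 2.710246
Iteration 2:
  f(2.710246) = 0.066946
  f'(2.710246) = 18.036299
  x_2 = 2.710246 - 0.066946/18.036299 = 2.706534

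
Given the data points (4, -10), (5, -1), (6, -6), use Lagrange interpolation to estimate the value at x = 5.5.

Lagrange interpolation formula:
P(x) = Σ yᵢ × Lᵢ(x)
where Lᵢ(x) = Π_{j≠i} (x - xⱼ)/(xᵢ - xⱼ)

L_0(5.5) = (5.5 - 5)/(4 - 5) × (5.5 - 6)/(4 - 6) = -0.125000
L_1(5.5) = (5.5 - 4)/(5 - 4) × (5.5 - 6)/(5 - 6) = 0.750000
L_2(5.5) = (5.5 - 4)/(6 - 4) × (5.5 - 5)/(6 - 5) = 0.375000

P(5.5) = (-10)×L_0(5.5) + (-1)×L_1(5.5) + (-6)×L_2(5.5)
P(5.5) = -1.750000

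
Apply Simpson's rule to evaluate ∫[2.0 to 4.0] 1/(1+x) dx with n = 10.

f(x) = 1/(1+x)
a = 2.0, b = 4.0, n = 10
h = (b - a)/n = 0.200000

Simpson's rule: (h/3)[f(x₀) + 4f(x₁) + 2f(x₂) + ... + f(xₙ)]

x_0 = 2.0000, f(x_0) = 0.333333, coefficient = 1
x_1 = 2.2000, f(x_1) = 0.312500, coefficient = 4
x_2 = 2.4000, f(x_2) = 0.294118, coefficient = 2
x_3 = 2.6000, f(x_3) = 0.277778, coefficient = 4
x_4 = 2.8000, f(x_4) = 0.263158, coefficient = 2
x_5 = 3.0000, f(x_5) = 0.250000, coefficient = 4
x_6 = 3.2000, f(x_6) = 0.238095, coefficient = 2
x_7 = 3.4000, f(x_7) = 0.227273, coefficient = 4
x_8 = 3.6000, f(x_8) = 0.217391, coefficient = 2
x_9 = 3.8000, f(x_9) = 0.208333, coefficient = 4
x_10 = 4.0000, f(x_10) = 0.200000, coefficient = 1

I ≈ (0.200000/3) × 7.662393 = 0.510826
Exact value: 0.510826
Error: 0.000001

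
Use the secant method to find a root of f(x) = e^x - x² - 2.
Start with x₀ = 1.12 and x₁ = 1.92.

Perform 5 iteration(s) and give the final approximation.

f(x) = e^x - x² - 2
x₀ = 1.12, x₁ = 1.92

Secant formula: x_{n+1} = x_n - f(x_n)(x_n - x_{n-1})/(f(x_n) - f(x_{n-1}))

Iteration 1:
  f(1.120000) = -0.189546
  f(1.920000) = 1.134558
  x_2 = 1.920000 - 1.134558×(1.920000 - 1.120000)/(1.134558 - (-0.189546))
       = 1.234520
Iteration 2:
  f(1.920000) = 1.134558
  f(1.234520) = -0.087311
  x_3 = 1.234520 - (-0.087311)×(1.234520 - 1.920000)/(-0.087311 - 1.134558)
       = 1.283502
Iteration 3:
  f(1.234520) = -0.087311
  f(1.283502) = -0.038120
  x_4 = 1.283502 - (-0.038120)×(1.283502 - 1.234520)/(-0.038120 - (-0.087311))
       = 1.321460
Iteration 4:
  f(1.283502) = -0.038120
  f(1.321460) = 0.002634
  x_5 = 1.321460 - 0.002634×(1.321460 - 1.283502)/(0.002634 - (-0.038120))
       = 1.319007
Iteration 5:
  f(1.321460) = 0.002634
  f(1.319007) = -0.000074
  x_6 = 1.319007 - (-0.000074)×(1.319007 - 1.321460)/(-0.000074 - 0.002634)
       = 1.319074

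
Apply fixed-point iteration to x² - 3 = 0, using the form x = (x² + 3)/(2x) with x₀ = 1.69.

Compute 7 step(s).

Equation: x² - 3 = 0
Fixed-point form: x = (x² + 3)/(2x)
x₀ = 1.69

x_1 = g(1.690000) = 1.732574
x_2 = g(1.732574) = 1.732051
x_3 = g(1.732051) = 1.732051
x_4 = g(1.732051) = 1.732051
x_5 = g(1.732051) = 1.732051
x_6 = g(1.732051) = 1.732051
x_7 = g(1.732051) = 1.732051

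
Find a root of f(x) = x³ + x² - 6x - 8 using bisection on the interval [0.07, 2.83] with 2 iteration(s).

f(x) = x³ + x² - 6x - 8
Initial interval: [0.07, 2.83]

Iteration 1:
  c_1 = (0.070000 + 2.830000)/2 = 1.450000
  f(c_1) = f(1.450000) = -11.548875
  f(a) × f(c) ≥ 0, new interval: [1.450000, 2.830000]
Iteration 2:
  c_2 = (1.450000 + 2.830000)/2 = 2.140000
  f(c_2) = f(2.140000) = -6.460056
  f(a) × f(c) ≥ 0, new interval: [2.140000, 2.830000]

After 2 iteration(s), the approximation is c_2 = 2.140000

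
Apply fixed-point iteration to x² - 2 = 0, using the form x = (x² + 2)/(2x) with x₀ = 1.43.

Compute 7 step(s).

Equation: x² - 2 = 0
Fixed-point form: x = (x² + 2)/(2x)
x₀ = 1.43

x_1 = g(1.430000) = 1.414301
x_2 = g(1.414301) = 1.414214
x_3 = g(1.414214) = 1.414214
x_4 = g(1.414214) = 1.414214
x_5 = g(1.414214) = 1.414214
x_6 = g(1.414214) = 1.414214
x_7 = g(1.414214) = 1.414214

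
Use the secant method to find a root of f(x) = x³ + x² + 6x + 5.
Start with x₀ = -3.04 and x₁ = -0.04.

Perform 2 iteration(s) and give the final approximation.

f(x) = x³ + x² + 6x + 5
x₀ = -3.04, x₁ = -0.04

Secant formula: x_{n+1} = x_n - f(x_n)(x_n - x_{n-1})/(f(x_n) - f(x_{n-1}))

Iteration 1:
  f(-3.040000) = -32.092864
  f(-0.040000) = 4.761536
  x_2 = -0.040000 - 4.761536×(-0.040000 - (-3.040000))/(4.761536 - (-32.092864))
       = -0.427596
Iteration 2:
  f(-0.040000) = 4.761536
  f(-0.427596) = 2.539083
  x_3 = -0.427596 - 2.539083×(-0.427596 - (-0.040000))/(2.539083 - 4.761536)
       = -0.870412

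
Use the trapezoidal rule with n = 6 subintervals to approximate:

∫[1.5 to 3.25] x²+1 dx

f(x) = x²+1
a = 1.5, b = 3.25, n = 6
h = (b - a)/n = 0.291667

Trapezoidal rule: (h/2)[f(x₀) + 2f(x₁) + 2f(x₂) + ... + f(xₙ)]

x_0 = 1.5000, f(x_0) = 3.250000, coefficient = 1
x_1 = 1.7917, f(x_1) = 4.210069, coefficient = 2
x_2 = 2.0833, f(x_2) = 5.340278, coefficient = 2
x_3 = 2.3750, f(x_3) = 6.640625, coefficient = 2
x_4 = 2.6667, f(x_4) = 8.111111, coefficient = 2
x_5 = 2.9583, f(x_5) = 9.751736, coefficient = 2
x_6 = 3.2500, f(x_6) = 11.562500, coefficient = 1

I ≈ (0.291667/2) × 82.920139 = 12.092520
Exact value: 12.067708
Error: 0.024812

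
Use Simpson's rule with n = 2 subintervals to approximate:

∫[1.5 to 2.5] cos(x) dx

f(x) = cos(x)
a = 1.5, b = 2.5, n = 2
h = (b - a)/n = 0.500000

Simpson's rule: (h/3)[f(x₀) + 4f(x₁) + 2f(x₂) + ... + f(xₙ)]

x_0 = 1.5000, f(x_0) = 0.070737, coefficient = 1
x_1 = 2.0000, f(x_1) = -0.416147, coefficient = 4
x_2 = 2.5000, f(x_2) = -0.801144, coefficient = 1

I ≈ (0.500000/3) × -2.394994 = -0.399166
Exact value: -0.399023
Error: 0.000143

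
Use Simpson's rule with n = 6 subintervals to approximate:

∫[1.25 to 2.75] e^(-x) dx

f(x) = e^(-x)
a = 1.25, b = 2.75, n = 6
h = (b - a)/n = 0.250000

Simpson's rule: (h/3)[f(x₀) + 4f(x₁) + 2f(x₂) + ... + f(xₙ)]

x_0 = 1.2500, f(x_0) = 0.286505, coefficient = 1
x_1 = 1.5000, f(x_1) = 0.223130, coefficient = 4
x_2 = 1.7500, f(x_2) = 0.173774, coefficient = 2
x_3 = 2.0000, f(x_3) = 0.135335, coefficient = 4
x_4 = 2.2500, f(x_4) = 0.105399, coefficient = 2
x_5 = 2.5000, f(x_5) = 0.082085, coefficient = 4
x_6 = 2.7500, f(x_6) = 0.063928, coefficient = 1

I ≈ (0.250000/3) × 2.670981 = 0.222582
Exact value: 0.222577
Error: 0.000005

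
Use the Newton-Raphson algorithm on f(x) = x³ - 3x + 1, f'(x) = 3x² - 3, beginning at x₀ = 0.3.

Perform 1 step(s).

f(x) = x³ - 3x + 1
f'(x) = 3x² - 3
x₀ = 0.3

Newton-Raphson formula: x_{n+1} = x_n - f(x_n)/f'(x_n)

Iteration 1:
  f(0.300000) = 0.127000
  f'(0.300000) = -2.730000
  x_1 = 0.300000 - 0.127000/(-2.730000) = 0.346520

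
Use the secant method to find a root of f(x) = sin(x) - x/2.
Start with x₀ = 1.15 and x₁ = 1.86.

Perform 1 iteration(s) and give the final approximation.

f(x) = sin(x) - x/2
x₀ = 1.15, x₁ = 1.86

Secant formula: x_{n+1} = x_n - f(x_n)(x_n - x_{n-1})/(f(x_n) - f(x_{n-1}))

Iteration 1:
  f(1.150000) = 0.337764
  f(1.860000) = 0.028471
  x_2 = 1.860000 - 0.028471×(1.860000 - 1.150000)/(0.028471 - 0.337764)
       = 1.925358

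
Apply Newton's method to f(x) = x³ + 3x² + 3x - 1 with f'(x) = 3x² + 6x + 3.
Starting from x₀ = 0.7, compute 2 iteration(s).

f(x) = x³ + 3x² + 3x - 1
f'(x) = 3x² + 6x + 3
x₀ = 0.7

Newton-Raphson formula: x_{n+1} = x_n - f(x_n)/f'(x_n)

Iteration 1:
  f(0.700000) = 2.913000
  f'(0.700000) = 8.670000
  x_1 = 0.700000 - 2.913000/8.670000 = 0.364014
Iteration 2:
  f(0.364014) = 0.537794
  f'(0.364014) = 5.581601
  x_2 = 0.364014 - 0.537794/5.581601 = 0.267663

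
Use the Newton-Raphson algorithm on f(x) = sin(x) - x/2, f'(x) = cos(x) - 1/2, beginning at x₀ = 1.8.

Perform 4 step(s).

f(x) = sin(x) - x/2
f'(x) = cos(x) - 1/2
x₀ = 1.8

Newton-Raphson formula: x_{n+1} = x_n - f(x_n)/f'(x_n)

Iteration 1:
  f(1.800000) = 0.073848
  f'(1.800000) = -0.727202
  x_1 = 1.800000 - 0.073848/(-0.727202) = 1.901550
Iteration 2:
  f(1.901550) = -0.004977
  f'(1.901550) = -0.824756
  x_2 = 1.901550 - (-0.004977)/(-0.824756) = 1.895515
Iteration 3:
  f(1.895515) = -0.000017
  f'(1.895515) = -0.819042
  x_3 = 1.895515 - (-0.000017)/(-0.819042) = 1.895494
Iteration 4:
  f(1.895494) = 0.000000
  f'(1.895494) = -0.819023
  x_4 = 1.895494 - 0.000000/(-0.819023) = 1.895494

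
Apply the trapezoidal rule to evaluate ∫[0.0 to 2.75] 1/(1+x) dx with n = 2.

f(x) = 1/(1+x)
a = 0.0, b = 2.75, n = 2
h = (b - a)/n = 1.375000

Trapezoidal rule: (h/2)[f(x₀) + 2f(x₁) + 2f(x₂) + ... + f(xₙ)]

x_0 = 0.0000, f(x_0) = 1.000000, coefficient = 1
x_1 = 1.3750, f(x_1) = 0.421053, coefficient = 2
x_2 = 2.7500, f(x_2) = 0.266667, coefficient = 1

I ≈ (1.375000/2) × 2.108772 = 1.449781
Exact value: 1.321756
Error: 0.128025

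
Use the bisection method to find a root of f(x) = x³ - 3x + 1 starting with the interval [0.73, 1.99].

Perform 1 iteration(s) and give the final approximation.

f(x) = x³ - 3x + 1
Initial interval: [0.73, 1.99]

Iteration 1:
  c_1 = (0.730000 + 1.990000)/2 = 1.360000
  f(c_1) = f(1.360000) = -0.564544
  f(a) × f(c) ≥ 0, new interval: [1.360000, 1.990000]

After 1 iteration(s), the approximation is c_1 = 1.360000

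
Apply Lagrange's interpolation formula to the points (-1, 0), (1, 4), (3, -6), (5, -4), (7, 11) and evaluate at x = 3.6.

Lagrange interpolation formula:
P(x) = Σ yᵢ × Lᵢ(x)
where Lᵢ(x) = Π_{j≠i} (x - xⱼ)/(xᵢ - xⱼ)

L_0(3.6) = (3.6 - 1)/(-1 - 1) × (3.6 - 3)/(-1 - 3) × (3.6 - 5)/(-1 - 5) × (3.6 - 7)/(-1 - 7) = 0.019338
L_1(3.6) = (3.6 - (-1))/(1 - (-1)) × (3.6 - 3)/(1 - 3) × (3.6 - 5)/(1 - 5) × (3.6 - 7)/(1 - 7) = -0.136850
L_2(3.6) = (3.6 - (-1))/(3 - (-1)) × (3.6 - 1)/(3 - 1) × (3.6 - 5)/(3 - 5) × (3.6 - 7)/(3 - 7) = 0.889525
L_3(3.6) = (3.6 - (-1))/(5 - (-1)) × (3.6 - 1)/(5 - 1) × (3.6 - 3)/(5 - 3) × (3.6 - 7)/(5 - 7) = 0.254150
L_4(3.6) = (3.6 - (-1))/(7 - (-1)) × (3.6 - 1)/(7 - 1) × (3.6 - 3)/(7 - 3) × (3.6 - 5)/(7 - 5) = -0.026163

P(3.6) = 0×L_0(3.6) + 4×L_1(3.6) + (-6)×L_2(3.6) + (-4)×L_3(3.6) + 11×L_4(3.6)
P(3.6) = -7.188937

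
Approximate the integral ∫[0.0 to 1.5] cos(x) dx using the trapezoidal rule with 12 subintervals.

f(x) = cos(x)
a = 0.0, b = 1.5, n = 12
h = (b - a)/n = 0.125000

Trapezoidal rule: (h/2)[f(x₀) + 2f(x₁) + 2f(x₂) + ... + f(xₙ)]

x_0 = 0.0000, f(x_0) = 1.000000, coefficient = 1
x_1 = 0.1250, f(x_1) = 0.992198, coefficient = 2
x_2 = 0.2500, f(x_2) = 0.968912, coefficient = 2
x_3 = 0.3750, f(x_3) = 0.930508, coefficient = 2
x_4 = 0.5000, f(x_4) = 0.877583, coefficient = 2
x_5 = 0.6250, f(x_5) = 0.810963, coefficient = 2
x_6 = 0.7500, f(x_6) = 0.731689, coefficient = 2
x_7 = 0.8750, f(x_7) = 0.640997, coefficient = 2
x_8 = 1.0000, f(x_8) = 0.540302, coefficient = 2
x_9 = 1.1250, f(x_9) = 0.431177, coefficient = 2
x_10 = 1.2500, f(x_10) = 0.315322, coefficient = 2
x_11 = 1.3750, f(x_11) = 0.194548, coefficient = 2
x_12 = 1.5000, f(x_12) = 0.070737, coefficient = 1

I ≈ (0.125000/2) × 15.939133 = 0.996196
Exact value: 0.997495
Error: 0.001299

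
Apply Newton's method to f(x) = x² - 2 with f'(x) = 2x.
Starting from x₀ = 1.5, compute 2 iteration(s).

f(x) = x² - 2
f'(x) = 2x
x₀ = 1.5

Newton-Raphson formula: x_{n+1} = x_n - f(x_n)/f'(x_n)

Iteration 1:
  f(1.500000) = 0.250000
  f'(1.500000) = 3.000000
  x_1 = 1.500000 - 0.250000/3.000000 = 1.416667
Iteration 2:
  f(1.416667) = 0.006944
  f'(1.416667) = 2.833333
  x_2 = 1.416667 - 0.006944/2.833333 = 1.414216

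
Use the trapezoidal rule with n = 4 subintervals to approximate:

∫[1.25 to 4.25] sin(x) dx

f(x) = sin(x)
a = 1.25, b = 4.25, n = 4
h = (b - a)/n = 0.750000

Trapezoidal rule: (h/2)[f(x₀) + 2f(x₁) + 2f(x₂) + ... + f(xₙ)]

x_0 = 1.2500, f(x_0) = 0.948985, coefficient = 1
x_1 = 2.0000, f(x_1) = 0.909297, coefficient = 2
x_2 = 2.7500, f(x_2) = 0.381661, coefficient = 2
x_3 = 3.5000, f(x_3) = -0.350783, coefficient = 2
x_4 = 4.2500, f(x_4) = -0.894989, coefficient = 1

I ≈ (0.750000/2) × 1.934346 = 0.725380
Exact value: 0.761410
Error: 0.036030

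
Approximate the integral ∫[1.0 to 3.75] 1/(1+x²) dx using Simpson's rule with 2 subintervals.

f(x) = 1/(1+x²)
a = 1.0, b = 3.75, n = 2
h = (b - a)/n = 1.375000

Simpson's rule: (h/3)[f(x₀) + 4f(x₁) + 2f(x₂) + ... + f(xₙ)]

x_0 = 1.0000, f(x_0) = 0.500000, coefficient = 1
x_1 = 2.3750, f(x_1) = 0.150588, coefficient = 4
x_2 = 3.7500, f(x_2) = 0.066390, coefficient = 1

I ≈ (1.375000/3) × 1.168743 = 0.535674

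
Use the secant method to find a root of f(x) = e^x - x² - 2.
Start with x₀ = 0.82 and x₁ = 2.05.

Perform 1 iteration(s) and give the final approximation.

f(x) = e^x - x² - 2
x₀ = 0.82, x₁ = 2.05

Secant formula: x_{n+1} = x_n - f(x_n)(x_n - x_{n-1})/(f(x_n) - f(x_{n-1}))

Iteration 1:
  f(0.820000) = -0.401900
  f(2.050000) = 1.565401
  x_2 = 2.050000 - 1.565401×(2.050000 - 0.820000)/(1.565401 - (-0.401900))
       = 1.071277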